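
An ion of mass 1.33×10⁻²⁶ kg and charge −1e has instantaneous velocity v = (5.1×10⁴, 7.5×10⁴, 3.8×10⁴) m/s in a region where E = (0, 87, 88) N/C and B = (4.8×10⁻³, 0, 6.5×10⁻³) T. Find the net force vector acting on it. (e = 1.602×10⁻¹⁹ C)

F ≈ (-7.81×10⁻¹⁷, 9.95×10⁻¹⁸, 4.36×10⁻¹⁷) N

v×B = (488, -149, -360) N/C.
E + v×B = (488, -62.1, -272) N/C.
F = q(E + v×B) = (−1.602×10⁻¹⁹ C)·(488, -62.1, -272) = (-7.81×10⁻¹⁷, 9.95×10⁻¹⁸, 4.36×10⁻¹⁷) N.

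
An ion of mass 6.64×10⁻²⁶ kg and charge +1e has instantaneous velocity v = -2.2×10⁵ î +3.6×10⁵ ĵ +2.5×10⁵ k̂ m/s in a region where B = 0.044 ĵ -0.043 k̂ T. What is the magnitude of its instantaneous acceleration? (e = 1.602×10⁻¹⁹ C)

v×B = (-2.65×10⁴, -9460, -9680) N/C.
F = q v×B = (1.602×10⁻¹⁹ C)·(-2.65×10⁴, -9460, -9680) = (-4.24×10⁻¹⁵, -1.52×10⁻¹⁵, -1.55×10⁻¹⁵) N.
|a| = |F|/m = 4.764×10⁻¹⁵/6.64×10⁻²⁶ ≈ 7.17×10¹⁰ m/s².

|a| ≈ 7.17×10¹⁰ m/s²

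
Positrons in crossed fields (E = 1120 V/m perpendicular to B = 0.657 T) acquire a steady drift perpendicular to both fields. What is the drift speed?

v_d ≈ 1700 m/s

The E×B drift speed is v_d = E/B.
v_d = 1120/0.657 = 1700 m/s.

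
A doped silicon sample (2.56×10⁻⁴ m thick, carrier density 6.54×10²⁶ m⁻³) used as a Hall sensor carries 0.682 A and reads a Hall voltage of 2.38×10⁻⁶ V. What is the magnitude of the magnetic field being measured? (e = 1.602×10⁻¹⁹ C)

From V_H = IB/(n e t), B = V_H n e t / I.
B = (2.38×10⁻⁶)(6.54×10²⁶)(1.602×10⁻¹⁹)(2.56×10⁻⁴)/0.682 ≈ 0.0936 T.

B ≈ 0.0936 T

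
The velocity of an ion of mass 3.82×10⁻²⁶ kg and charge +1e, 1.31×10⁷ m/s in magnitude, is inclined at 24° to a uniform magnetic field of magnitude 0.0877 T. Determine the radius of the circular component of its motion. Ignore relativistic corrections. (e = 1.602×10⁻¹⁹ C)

r ≈ 14.5 m

v⊥ = v sinθ = 1.31×10⁷·sin24° ≈ 5.328×10⁶ m/s.
r = m v⊥/(|q|B) = (3.82×10⁻²⁶)(5.328×10⁶)/((1.602×10⁻¹⁹)(0.0877)) ≈ 14.5 m.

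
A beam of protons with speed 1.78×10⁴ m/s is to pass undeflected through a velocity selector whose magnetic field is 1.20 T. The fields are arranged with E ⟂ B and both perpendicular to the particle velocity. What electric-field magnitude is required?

For straight-line motion qE = qvB, so E = vB.
E = 1.78×10⁴ × 1.20 = 2.14×10⁴ V/m.

E = 2.14×10⁴ V/m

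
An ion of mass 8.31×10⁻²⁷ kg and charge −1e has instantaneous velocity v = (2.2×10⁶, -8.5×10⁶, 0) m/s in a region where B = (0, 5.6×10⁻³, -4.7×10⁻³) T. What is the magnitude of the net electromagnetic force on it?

v×B = (4.00×10⁴, 1.03×10⁴, 1.23×10⁴) N/C.
F = q v×B = (−1.602×10⁻¹⁹ C)·(4.00×10⁴, 1.03×10⁴, 1.23×10⁴) = (-6.40×10⁻¹⁵, -1.66×10⁻¹⁵, -1.97×10⁻¹⁵) N.
|F| = 6.90×10⁻¹⁵ N.

|F| ≈ 6.90×10⁻¹⁵ N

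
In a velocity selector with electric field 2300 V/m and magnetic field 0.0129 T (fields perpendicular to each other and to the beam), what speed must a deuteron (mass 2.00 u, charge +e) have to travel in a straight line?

v = 1.78×10⁵ m/s

Straight-line motion ⇒ electric and magnetic forces cancel, so E = vB.
v = E/B = 2300/0.0129 = 1.78×10⁵ m/s.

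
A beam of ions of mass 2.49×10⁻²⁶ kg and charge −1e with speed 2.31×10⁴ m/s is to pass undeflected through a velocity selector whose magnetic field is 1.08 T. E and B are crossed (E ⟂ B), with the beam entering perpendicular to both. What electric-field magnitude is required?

For straight-line motion qE = qvB, so E = vB.
E = 2.31×10⁴ × 1.08 = 2.49×10⁴ V/m.

E = 2.49×10⁴ V/m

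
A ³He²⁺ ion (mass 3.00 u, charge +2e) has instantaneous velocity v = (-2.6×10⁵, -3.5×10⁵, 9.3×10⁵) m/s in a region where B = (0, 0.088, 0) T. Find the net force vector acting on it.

F ≈ (-2.62×10⁻¹⁴, 0, -7.33×10⁻¹⁵) N

v×B = (-8.18×10⁴, 0, -2.29×10⁴) N/C.
F = q v×B = (3.204×10⁻¹⁹ C)·(-8.18×10⁴, 0, -2.29×10⁴) = (-2.62×10⁻¹⁴, 0, -7.33×10⁻¹⁵) N.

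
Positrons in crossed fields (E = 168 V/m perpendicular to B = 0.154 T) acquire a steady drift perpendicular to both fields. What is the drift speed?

v_d ≈ 1090 m/s

The E×B drift speed is v_d = E/B.
v_d = 168/0.154 = 1090 m/s.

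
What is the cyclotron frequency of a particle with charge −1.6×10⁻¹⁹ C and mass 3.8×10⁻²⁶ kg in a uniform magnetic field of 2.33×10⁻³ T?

f ≈ 1560 Hz

f = |q|B/(2πm).
f = (1.6×10⁻¹⁹)(2.33×10⁻³)/(2π·3.8×10⁻²⁶) ≈ 1560 Hz.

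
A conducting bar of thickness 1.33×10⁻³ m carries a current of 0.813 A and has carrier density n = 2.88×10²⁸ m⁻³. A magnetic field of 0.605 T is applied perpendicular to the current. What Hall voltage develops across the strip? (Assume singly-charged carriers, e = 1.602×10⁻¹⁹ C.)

V_H ≈ 8.02×10⁻⁸ V

V_H = IB/(n e t).
V_H = (0.813)(0.605)/((2.88×10²⁸)(1.602×10⁻¹⁹)(1.33×10⁻³)) ≈ 8.02×10⁻⁸ V.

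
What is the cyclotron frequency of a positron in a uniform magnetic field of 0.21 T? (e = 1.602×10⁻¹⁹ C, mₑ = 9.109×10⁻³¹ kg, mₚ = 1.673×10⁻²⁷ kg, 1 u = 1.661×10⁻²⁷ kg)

f = |q|B/(2πm).
f = (1.602×10⁻¹⁹)(0.21)/(2π·9.109×10⁻³¹) ≈ 5.9×10⁹ Hz.

f ≈ 5.9×10⁹ Hz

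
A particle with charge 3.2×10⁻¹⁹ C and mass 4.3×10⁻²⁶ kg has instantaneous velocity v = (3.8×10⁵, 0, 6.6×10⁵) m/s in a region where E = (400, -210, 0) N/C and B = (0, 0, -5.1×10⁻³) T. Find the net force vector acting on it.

F ≈ (1.28×10⁻¹⁶, 5.53×10⁻¹⁶, 0) N

v×B = (0, 1940, 0) N/C.
E + v×B = (400, 1730, 0) N/C.
F = q(E + v×B) = (3.2×10⁻¹⁹ C)·(400, 1730, 0) = (1.28×10⁻¹⁶, 5.53×10⁻¹⁶, 0) N.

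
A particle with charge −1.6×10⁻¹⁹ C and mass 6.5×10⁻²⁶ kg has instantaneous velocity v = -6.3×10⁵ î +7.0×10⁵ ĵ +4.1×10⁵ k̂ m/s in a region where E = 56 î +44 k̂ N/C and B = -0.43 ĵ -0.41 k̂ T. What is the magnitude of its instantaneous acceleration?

v×B = (-1.11×10⁵, -2.58×10⁵, 2.71×10⁵) N/C.
E + v×B = (-1.11×10⁵, -2.58×10⁵, 2.71×10⁵) N/C.
F = q(E + v×B) = (−1.6×10⁻¹⁹ C)·(-1.11×10⁵, -2.58×10⁵, 2.71×10⁵) = (1.77×10⁻¹⁴, 4.13×10⁻¹⁴, -4.34×10⁻¹⁴) N.
|a| = |F|/m = 6.246×10⁻¹⁴/6.5×10⁻²⁶ ≈ 9.61×10¹¹ m/s².

|a| ≈ 9.61×10¹¹ m/s²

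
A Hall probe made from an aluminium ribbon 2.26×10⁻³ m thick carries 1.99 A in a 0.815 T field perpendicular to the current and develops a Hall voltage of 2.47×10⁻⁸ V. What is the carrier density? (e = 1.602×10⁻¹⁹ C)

n ≈ 1.81×10²⁹ m⁻³

From V_H = IB/(n e t), n = IB/(V_H e t).
n = (1.99)(0.815)/((2.47×10⁻⁸)(1.602×10⁻¹⁹)(2.26×10⁻³)) ≈ 1.81×10²⁹ m⁻³.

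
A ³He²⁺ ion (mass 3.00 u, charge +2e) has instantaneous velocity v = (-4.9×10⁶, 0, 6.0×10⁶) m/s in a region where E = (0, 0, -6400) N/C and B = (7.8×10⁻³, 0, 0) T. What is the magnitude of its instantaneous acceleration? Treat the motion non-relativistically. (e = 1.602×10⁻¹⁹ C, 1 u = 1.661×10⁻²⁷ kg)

|a| ≈ 3.04×10¹² m/s²

v×B = (0, 4.68×10⁴, 0) N/C.
E + v×B = (0, 4.68×10⁴, -6400) N/C.
F = q(E + v×B) = (3.204×10⁻¹⁹ C)·(0, 4.68×10⁴, -6400) = (0, 1.50×10⁻¹⁴, -2.05×10⁻¹⁵) N.
|a| = |F|/m = 1.513×10⁻¹⁴/4.983×10⁻²⁷ ≈ 3.04×10¹² m/s².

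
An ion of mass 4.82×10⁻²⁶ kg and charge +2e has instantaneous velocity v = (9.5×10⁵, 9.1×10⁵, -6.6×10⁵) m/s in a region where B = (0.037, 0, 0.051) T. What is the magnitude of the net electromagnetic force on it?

v×B = (4.64×10⁴, -7.29×10⁴, -3.37×10⁴) N/C.
F = q v×B = (3.204×10⁻¹⁹ C)·(4.64×10⁴, -7.29×10⁴, -3.37×10⁴) = (1.49×10⁻¹⁴, -2.33×10⁻¹⁴, -1.08×10⁻¹⁴) N.
|F| = 2.97×10⁻¹⁴ N.

|F| ≈ 2.97×10⁻¹⁴ N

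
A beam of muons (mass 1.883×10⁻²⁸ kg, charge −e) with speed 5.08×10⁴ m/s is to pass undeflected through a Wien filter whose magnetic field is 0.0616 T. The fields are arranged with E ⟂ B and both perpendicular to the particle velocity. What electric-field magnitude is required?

E = 3130 V/m

For straight-line motion qE = qvB, so E = vB.
E = 5.08×10⁴ × 0.0616 = 3130 V/m.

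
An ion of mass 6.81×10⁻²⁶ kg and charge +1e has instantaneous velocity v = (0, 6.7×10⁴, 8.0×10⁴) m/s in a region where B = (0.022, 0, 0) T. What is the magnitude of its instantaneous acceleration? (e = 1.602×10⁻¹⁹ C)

v×B = (0, 1760, -1470) N/C.
F = q v×B = (1.602×10⁻¹⁹ C)·(0, 1760, -1470) = (0, 2.82×10⁻¹⁶, -2.36×10⁻¹⁶) N.
|a| = |F|/m = 3.678×10⁻¹⁶/6.81×10⁻²⁶ ≈ 5.40×10⁹ m/s².

|a| ≈ 5.40×10⁹ m/s²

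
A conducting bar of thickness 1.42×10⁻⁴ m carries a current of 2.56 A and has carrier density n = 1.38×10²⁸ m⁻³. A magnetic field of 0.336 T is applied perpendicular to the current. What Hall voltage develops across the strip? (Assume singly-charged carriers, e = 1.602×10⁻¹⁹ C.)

V_H ≈ 2.74×10⁻⁶ V

V_H = IB/(n e t).
V_H = (2.56)(0.336)/((1.38×10²⁸)(1.602×10⁻¹⁹)(1.42×10⁻⁴)) ≈ 2.74×10⁻⁶ V.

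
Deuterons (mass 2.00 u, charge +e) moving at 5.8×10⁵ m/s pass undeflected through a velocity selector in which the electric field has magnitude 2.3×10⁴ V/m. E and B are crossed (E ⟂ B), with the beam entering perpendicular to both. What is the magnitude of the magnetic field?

Balance of forces in the selector: qE = qvB ⇒ B = E/v.
B = 2.3×10⁴/5.8×10⁵ = 0.040 T.

B = 0.040 T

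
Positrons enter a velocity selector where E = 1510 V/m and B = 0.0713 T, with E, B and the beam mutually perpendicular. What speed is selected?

For undeflected motion the electric and magnetic forces balance: qE = qvB.
v = E/B = 1510/0.0713 = 2.12×10⁴ m/s.

v = 2.12×10⁴ m/s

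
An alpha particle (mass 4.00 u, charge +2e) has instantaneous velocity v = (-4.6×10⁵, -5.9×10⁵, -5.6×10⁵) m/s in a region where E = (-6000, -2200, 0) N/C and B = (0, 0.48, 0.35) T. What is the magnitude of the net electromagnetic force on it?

v×B = (6.23×10⁴, 1.61×10⁵, -2.21×10⁵) N/C.
E + v×B = (5.63×10⁴, 1.59×10⁵, -2.21×10⁵) N/C.
F = q(E + v×B) = (3.204×10⁻¹⁹ C)·(5.63×10⁴, 1.59×10⁵, -2.21×10⁵) = (1.80×10⁻¹⁴, 5.09×10⁻¹⁴, -7.07×10⁻¹⁴) N.
|F| = 8.90×10⁻¹⁴ N.

|F| ≈ 8.90×10⁻¹⁴ N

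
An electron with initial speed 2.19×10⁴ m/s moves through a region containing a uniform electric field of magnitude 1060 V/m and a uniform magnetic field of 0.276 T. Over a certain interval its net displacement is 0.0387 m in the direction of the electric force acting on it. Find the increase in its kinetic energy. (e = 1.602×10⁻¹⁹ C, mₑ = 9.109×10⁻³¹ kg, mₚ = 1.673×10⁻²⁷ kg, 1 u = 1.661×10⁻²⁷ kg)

ΔKE ≈ 6.57×10⁻¹⁸ J

The magnetic force is always ⟂ v and does no work; only the electric force changes KE.
ΔKE = F_E · d = |q|E d = (1.602×10⁻¹⁹)(1060)(0.0387) ≈ 6.57×10⁻¹⁸ J.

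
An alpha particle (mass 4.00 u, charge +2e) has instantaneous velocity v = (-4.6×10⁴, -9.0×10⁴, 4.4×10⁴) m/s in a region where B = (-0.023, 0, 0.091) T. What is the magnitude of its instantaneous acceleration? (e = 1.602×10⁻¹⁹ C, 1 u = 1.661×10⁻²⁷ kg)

|a| ≈ 4.35×10¹¹ m/s²

v×B = (-8190, 3170, -2070) N/C.
F = q v×B = (3.204×10⁻¹⁹ C)·(-8190, 3170, -2070) = (-2.62×10⁻¹⁵, 1.02×10⁻¹⁵, -6.63×10⁻¹⁶) N.
|a| = |F|/m = 2.891×10⁻¹⁵/6.644×10⁻²⁷ ≈ 4.35×10¹¹ m/s².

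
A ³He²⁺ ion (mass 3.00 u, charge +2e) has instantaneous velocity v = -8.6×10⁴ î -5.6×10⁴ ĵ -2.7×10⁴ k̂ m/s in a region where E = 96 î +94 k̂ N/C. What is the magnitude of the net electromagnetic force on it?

|F| ≈ 4.30×10⁻¹⁷ N

Only an electric field acts, so F = qE = (3.204×10⁻¹⁹ C)·(96.0, 0, 94.0) = (3.08×10⁻¹⁷, 0, 3.01×10⁻¹⁷) N.
|F| = 4.30×10⁻¹⁷ N.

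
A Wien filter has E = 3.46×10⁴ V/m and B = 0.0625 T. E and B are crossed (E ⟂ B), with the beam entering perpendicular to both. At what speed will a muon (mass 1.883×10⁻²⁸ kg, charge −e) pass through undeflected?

v = 5.54×10⁵ m/s

For undeflected motion the electric and magnetic forces balance: qE = qvB.
v = E/B = 3.46×10⁴/0.0625 = 5.54×10⁵ m/s.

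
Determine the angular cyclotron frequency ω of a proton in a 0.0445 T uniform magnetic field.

ω ≈ 4.26×10⁶ rad/s

ω = |q|B/m.
ω = (1.602×10⁻¹⁹)(0.0445)/1.673×10⁻²⁷ ≈ 4.26×10⁶ rad/s.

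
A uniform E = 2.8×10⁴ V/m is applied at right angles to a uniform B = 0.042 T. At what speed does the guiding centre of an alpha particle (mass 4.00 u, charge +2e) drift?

The steady drift has the magnetic force balancing the electric force, so v_d = E/B.
v_d = 2.8×10⁴/0.042 = 6.7×10⁵ m/s.

v_d ≈ 6.7×10⁵ m/s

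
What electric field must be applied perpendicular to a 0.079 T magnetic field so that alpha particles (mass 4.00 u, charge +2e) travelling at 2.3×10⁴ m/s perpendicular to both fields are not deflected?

For straight-line motion qE = qvB, so E = vB.
E = 2.3×10⁴ × 0.079 = 1800 V/m.

E = 1800 V/m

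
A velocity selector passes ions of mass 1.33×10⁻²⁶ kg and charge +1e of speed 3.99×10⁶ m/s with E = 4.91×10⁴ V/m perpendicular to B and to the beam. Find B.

Balance of forces in the selector: qE = qvB ⇒ B = E/v.
B = 4.91×10⁴/3.99×10⁶ = 0.0123 T.

B = 0.0123 T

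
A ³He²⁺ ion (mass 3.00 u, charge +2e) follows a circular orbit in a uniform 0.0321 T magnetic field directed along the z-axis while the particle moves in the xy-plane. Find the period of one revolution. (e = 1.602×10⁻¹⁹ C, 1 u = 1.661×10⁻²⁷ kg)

The cyclotron period depends only on m, q, B: T = 2πm/(|q|B).
T = 2π(4.983×10⁻²⁷)/((3.204×10⁻¹⁹)(0.0321)) ≈ 3.04×10⁻⁶ s.

T ≈ 3.04×10⁻⁶ s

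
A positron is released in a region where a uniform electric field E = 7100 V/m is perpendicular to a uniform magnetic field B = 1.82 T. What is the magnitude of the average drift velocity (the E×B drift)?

In crossed fields the guiding centre drifts at v_d = |E×B|/B² = E/B, independent of charge and mass.
v_d = 7100/1.82 = 3900 m/s.

v_d ≈ 3900 m/s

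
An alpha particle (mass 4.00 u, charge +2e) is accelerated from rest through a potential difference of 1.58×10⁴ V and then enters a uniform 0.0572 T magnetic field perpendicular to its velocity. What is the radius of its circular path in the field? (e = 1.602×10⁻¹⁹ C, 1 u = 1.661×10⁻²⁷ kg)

r ≈ 0.448 m

Acceleration: |q|V = ½mv² ⇒ v = √(2|q|V/m) = √(2·3.204×10⁻¹⁹·1.58×10⁴/6.644×10⁻²⁷) ≈ 1.234×10⁶ m/s.
In the field: r = mv/(|q|B) = (6.644×10⁻²⁷)(1.234×10⁶)/((3.204×10⁻¹⁹)(0.0572)) ≈ 0.448 m.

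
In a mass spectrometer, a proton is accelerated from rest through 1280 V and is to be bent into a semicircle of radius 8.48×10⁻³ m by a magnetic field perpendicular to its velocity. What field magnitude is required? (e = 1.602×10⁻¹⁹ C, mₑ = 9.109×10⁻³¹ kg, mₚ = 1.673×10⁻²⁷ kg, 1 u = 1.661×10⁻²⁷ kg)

v = √(2|q|V/m) = √(2·1.602×10⁻¹⁹·1280/1.673×10⁻²⁷) ≈ 4.951×10⁵ m/s.
B = mv/(|q|r) = (1.673×10⁻²⁷)(4.951×10⁵)/((1.602×10⁻¹⁹)(8.48×10⁻³)) ≈ 0.610 T.

B ≈ 0.610 T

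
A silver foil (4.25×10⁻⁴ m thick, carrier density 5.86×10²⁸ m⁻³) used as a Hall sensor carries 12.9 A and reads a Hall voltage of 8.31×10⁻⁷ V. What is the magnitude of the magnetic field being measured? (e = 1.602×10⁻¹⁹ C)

B ≈ 0.257 T

From V_H = IB/(n e t), B = V_H n e t / I.
B = (8.31×10⁻⁷)(5.86×10²⁸)(1.602×10⁻¹⁹)(4.25×10⁻⁴)/12.9 ≈ 0.257 T.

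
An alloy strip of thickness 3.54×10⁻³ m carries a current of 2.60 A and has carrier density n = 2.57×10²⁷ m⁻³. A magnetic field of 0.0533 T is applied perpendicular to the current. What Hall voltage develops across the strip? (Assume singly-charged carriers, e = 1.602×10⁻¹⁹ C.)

V_H = IB/(n e t).
V_H = (2.60)(0.0533)/((2.57×10²⁷)(1.602×10⁻¹⁹)(3.54×10⁻³)) ≈ 9.51×10⁻⁸ V.

V_H ≈ 9.51×10⁻⁸ V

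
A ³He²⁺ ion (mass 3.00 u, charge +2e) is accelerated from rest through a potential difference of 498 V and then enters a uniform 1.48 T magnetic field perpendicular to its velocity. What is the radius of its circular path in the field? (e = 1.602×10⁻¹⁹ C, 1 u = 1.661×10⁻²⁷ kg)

Acceleration: |q|V = ½mv² ⇒ v = √(2|q|V/m) = √(2·3.204×10⁻¹⁹·498/4.983×10⁻²⁷) ≈ 2.531×10⁵ m/s.
In the field: r = mv/(|q|B) = (4.983×10⁻²⁷)(2.531×10⁵)/((3.204×10⁻¹⁹)(1.48)) ≈ 2.66×10⁻³ m.

r ≈ 2.66×10⁻³ m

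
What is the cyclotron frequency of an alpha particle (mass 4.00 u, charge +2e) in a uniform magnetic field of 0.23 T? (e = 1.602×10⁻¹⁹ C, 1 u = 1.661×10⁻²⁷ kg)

f = |q|B/(2πm).
f = (3.204×10⁻¹⁹)(0.23)/(2π·6.644×10⁻²⁷) ≈ 1.8×10⁶ Hz.

f ≈ 1.8×10⁶ Hz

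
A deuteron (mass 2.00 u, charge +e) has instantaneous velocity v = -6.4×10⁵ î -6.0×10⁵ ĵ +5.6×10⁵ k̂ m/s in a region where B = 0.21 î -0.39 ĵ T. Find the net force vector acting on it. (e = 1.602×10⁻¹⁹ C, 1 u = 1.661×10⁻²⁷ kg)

v×B = (2.18×10⁵, 1.18×10⁵, 3.76×10⁵) N/C.
F = q v×B = (1.602×10⁻¹⁹ C)·(2.18×10⁵, 1.18×10⁵, 3.76×10⁵) = (3.50×10⁻¹⁴, 1.88×10⁻¹⁴, 6.02×10⁻¹⁴) N.

F ≈ (3.50×10⁻¹⁴, 1.88×10⁻¹⁴, 6.02×10⁻¹⁴) N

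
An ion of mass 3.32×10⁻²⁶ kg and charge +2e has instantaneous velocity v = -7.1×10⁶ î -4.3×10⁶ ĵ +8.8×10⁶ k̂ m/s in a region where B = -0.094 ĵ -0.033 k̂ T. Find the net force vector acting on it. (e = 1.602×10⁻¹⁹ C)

v×B = (9.69×10⁵, -2.34×10⁵, 6.67×10⁵) N/C.
F = q v×B = (3.204×10⁻¹⁹ C)·(9.69×10⁵, -2.34×10⁵, 6.67×10⁵) = (3.10×10⁻¹³, -7.51×10⁻¹⁴, 2.14×10⁻¹³) N.

F ≈ (3.10×10⁻¹³, -7.51×10⁻¹⁴, 2.14×10⁻¹³) N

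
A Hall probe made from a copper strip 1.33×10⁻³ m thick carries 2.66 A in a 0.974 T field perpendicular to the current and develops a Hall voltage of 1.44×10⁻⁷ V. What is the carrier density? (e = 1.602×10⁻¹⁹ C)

n ≈ 8.44×10²⁸ m⁻³

From V_H = IB/(n e t), n = IB/(V_H e t).
n = (2.66)(0.974)/((1.44×10⁻⁷)(1.602×10⁻¹⁹)(1.33×10⁻³)) ≈ 8.44×10²⁸ m⁻³.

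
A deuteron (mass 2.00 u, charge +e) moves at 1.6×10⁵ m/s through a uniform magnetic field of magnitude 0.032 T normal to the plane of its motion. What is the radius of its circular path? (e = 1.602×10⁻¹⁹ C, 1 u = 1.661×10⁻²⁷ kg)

r ≈ 0.10 m

The magnetic force provides the centripetal force: |q|vB = mv²/r.
r = mv/(|q|B) = (3.322×10⁻²⁷)(1.6×10⁵)/((1.602×10⁻¹⁹)(0.032)) ≈ 0.10 m.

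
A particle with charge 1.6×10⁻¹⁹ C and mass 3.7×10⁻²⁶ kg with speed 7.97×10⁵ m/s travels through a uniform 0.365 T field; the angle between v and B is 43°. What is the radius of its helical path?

r ≈ 0.344 m

v⊥ = v sinθ = 7.97×10⁵·sin43° ≈ 5.436×10⁵ m/s.
r = m v⊥/(|q|B) = (3.7×10⁻²⁶)(5.436×10⁵)/((1.6×10⁻¹⁹)(0.365)) ≈ 0.344 m.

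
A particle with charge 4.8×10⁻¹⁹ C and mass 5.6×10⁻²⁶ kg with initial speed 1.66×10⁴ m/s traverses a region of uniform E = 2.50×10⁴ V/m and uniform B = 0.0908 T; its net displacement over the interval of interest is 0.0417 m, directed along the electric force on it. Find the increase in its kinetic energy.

The magnetic force is always ⟂ v and does no work; only the electric force changes KE.
ΔKE = F_E · d = |q|E d = (4.8×10⁻¹⁹)(2.50×10⁴)(0.0417) ≈ 5.00×10⁻¹⁶ J.

ΔKE ≈ 5.00×10⁻¹⁶ J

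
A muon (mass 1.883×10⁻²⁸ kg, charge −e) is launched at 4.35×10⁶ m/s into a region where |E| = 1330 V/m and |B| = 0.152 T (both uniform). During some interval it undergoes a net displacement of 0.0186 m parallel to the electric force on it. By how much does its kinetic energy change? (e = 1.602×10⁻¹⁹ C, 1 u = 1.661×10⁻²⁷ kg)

ΔKE ≈ 3.96×10⁻¹⁸ J

The magnetic force is always ⟂ v and does no work; only the electric force changes KE.
ΔKE = F_E · d = |q|E d = (1.602×10⁻¹⁹)(1330)(0.0186) ≈ 3.96×10⁻¹⁸ J.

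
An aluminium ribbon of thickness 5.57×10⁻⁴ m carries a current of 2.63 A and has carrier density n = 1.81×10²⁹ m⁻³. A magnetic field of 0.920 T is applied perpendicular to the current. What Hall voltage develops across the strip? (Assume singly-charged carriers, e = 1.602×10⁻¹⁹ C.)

V_H ≈ 1.50×10⁻⁷ V

V_H = IB/(n e t).
V_H = (2.63)(0.920)/((1.81×10²⁹)(1.602×10⁻¹⁹)(5.57×10⁻⁴)) ≈ 1.50×10⁻⁷ V.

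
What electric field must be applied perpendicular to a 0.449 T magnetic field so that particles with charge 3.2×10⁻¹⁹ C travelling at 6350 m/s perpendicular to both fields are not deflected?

E = 2850 V/m

For straight-line motion qE = qvB, so E = vB.
E = 6350 × 0.449 = 2850 V/m.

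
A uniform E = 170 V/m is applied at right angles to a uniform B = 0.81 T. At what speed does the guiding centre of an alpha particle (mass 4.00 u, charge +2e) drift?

v_d ≈ 210 m/s

The E×B drift speed is v_d = E/B.
v_d = 170/0.81 = 210 m/s.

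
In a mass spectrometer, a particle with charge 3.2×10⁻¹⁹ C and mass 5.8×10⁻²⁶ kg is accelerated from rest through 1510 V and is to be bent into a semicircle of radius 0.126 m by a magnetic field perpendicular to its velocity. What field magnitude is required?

v = √(2|q|V/m) = √(2·3.2×10⁻¹⁹·1510/5.8×10⁻²⁶) ≈ 1.291×10⁵ m/s.
B = mv/(|q|r) = (5.8×10⁻²⁶)(1.291×10⁵)/((3.2×10⁻¹⁹)(0.126)) ≈ 0.186 T.

B ≈ 0.186 T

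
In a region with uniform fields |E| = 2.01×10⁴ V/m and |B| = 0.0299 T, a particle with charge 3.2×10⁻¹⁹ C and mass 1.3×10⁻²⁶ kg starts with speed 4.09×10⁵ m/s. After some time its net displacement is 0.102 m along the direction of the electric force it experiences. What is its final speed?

v_f ≈ 5.18×10⁵ m/s

B does no work; ΔKE = |q|E d.
½mv_f² = ½mv₀² + |q|Ed = ½(1.3×10⁻²⁶)(4.09×10⁵)² + (3.2×10⁻¹⁹)(2.01×10⁴)(0.102) ≈ 1.087×10⁻¹⁵ J + 6.561×10⁻¹⁶ J ≈ 1.743×10⁻¹⁵ J.
v_f = √(2·1.743×10⁻¹⁵/1.3×10⁻²⁶) ≈ 5.18×10⁵ m/s.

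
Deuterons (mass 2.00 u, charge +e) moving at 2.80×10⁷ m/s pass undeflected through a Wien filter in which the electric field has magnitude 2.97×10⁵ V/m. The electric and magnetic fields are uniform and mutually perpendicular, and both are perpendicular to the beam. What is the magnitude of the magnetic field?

Balance of forces in the selector: qE = qvB ⇒ B = E/v.
B = 2.97×10⁵/2.80×10⁷ = 0.0106 T.

B = 0.0106 T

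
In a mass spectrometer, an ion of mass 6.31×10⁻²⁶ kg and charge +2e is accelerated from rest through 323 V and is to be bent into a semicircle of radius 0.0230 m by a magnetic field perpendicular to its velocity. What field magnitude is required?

B ≈ 0.490 T

v = √(2|q|V/m) = √(2·3.204×10⁻¹⁹·323/6.31×10⁻²⁶) ≈ 5.727×10⁴ m/s.
B = mv/(|q|r) = (6.31×10⁻²⁶)(5.727×10⁴)/((3.204×10⁻¹⁹)(0.0230)) ≈ 0.490 T.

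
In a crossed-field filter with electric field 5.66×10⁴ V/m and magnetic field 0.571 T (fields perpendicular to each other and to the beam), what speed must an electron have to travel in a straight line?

Zero net Lorentz force requires |qE| = |q v×B|, i.e. E = vB.
v = E/B = 5.66×10⁴/0.571 = 9.91×10⁴ m/s.
The result is independent of the particle's charge and mass.

v = 9.91×10⁴ m/s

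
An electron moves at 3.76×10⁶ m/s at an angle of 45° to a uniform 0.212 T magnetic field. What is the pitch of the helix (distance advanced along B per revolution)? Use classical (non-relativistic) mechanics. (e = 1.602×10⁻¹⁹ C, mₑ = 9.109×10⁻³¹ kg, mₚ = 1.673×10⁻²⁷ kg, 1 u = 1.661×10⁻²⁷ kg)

v∥ = v cosθ = 3.76×10⁶·cos45° ≈ 2.659×10⁶ m/s.
T = 2πm/(|q|B) = 2π(9.109×10⁻³¹)/((1.602×10⁻¹⁹)(0.212)) ≈ 1.685×10⁻¹⁰ s.
pitch = v∥ T = (2.659×10⁶)(1.685×10⁻¹⁰) ≈ 4.48×10⁻⁴ m.

p ≈ 4.48×10⁻⁴ m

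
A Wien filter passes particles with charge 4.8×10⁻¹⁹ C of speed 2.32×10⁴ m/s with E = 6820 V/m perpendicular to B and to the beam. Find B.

B = 0.294 T

Balance of forces in the selector: qE = qvB ⇒ B = E/v.
B = 6820/2.32×10⁴ = 0.294 T.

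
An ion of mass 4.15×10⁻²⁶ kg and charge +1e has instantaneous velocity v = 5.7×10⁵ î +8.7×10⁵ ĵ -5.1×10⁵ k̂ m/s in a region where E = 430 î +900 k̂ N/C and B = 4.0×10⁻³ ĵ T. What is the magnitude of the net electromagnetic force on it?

|F| ≈ 6.45×10⁻¹⁶ N

v×B = (2040, 0, 2280) N/C.
E + v×B = (2470, 0, 3180) N/C.
F = q(E + v×B) = (1.602×10⁻¹⁹ C)·(2470, 0, 3180) = (3.96×10⁻¹⁶, 0, 5.09×10⁻¹⁶) N.
|F| = 6.45×10⁻¹⁶ N.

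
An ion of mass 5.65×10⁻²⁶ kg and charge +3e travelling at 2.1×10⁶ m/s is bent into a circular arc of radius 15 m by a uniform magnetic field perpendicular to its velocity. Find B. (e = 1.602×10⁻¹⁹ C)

B ≈ 0.016 T

From |q|vB = mv²/r, B = mv/(|q|r).
B = (5.65×10⁻²⁶)(2.1×10⁶)/((4.806×10⁻¹⁹)(15)) ≈ 0.016 T.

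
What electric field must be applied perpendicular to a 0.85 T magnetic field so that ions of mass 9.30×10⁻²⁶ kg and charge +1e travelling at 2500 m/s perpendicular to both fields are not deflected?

E = 2100 V/m

For straight-line motion qE = qvB, so E = vB.
E = 2500 × 0.85 = 2100 V/m.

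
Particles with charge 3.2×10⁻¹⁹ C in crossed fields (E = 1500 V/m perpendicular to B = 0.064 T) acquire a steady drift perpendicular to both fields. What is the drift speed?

v_d ≈ 2.3×10⁴ m/s

The steady drift has the magnetic force balancing the electric force, so v_d = E/B.
v_d = 1500/0.064 = 2.3×10⁴ m/s.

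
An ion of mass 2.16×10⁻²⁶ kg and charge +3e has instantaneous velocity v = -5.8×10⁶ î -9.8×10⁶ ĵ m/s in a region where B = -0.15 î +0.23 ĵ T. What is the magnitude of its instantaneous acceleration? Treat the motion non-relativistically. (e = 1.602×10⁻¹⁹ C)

v×B = (0, 0, -2.80×10⁶) N/C.
F = q v×B = (4.806×10⁻¹⁹ C)·(0, 0, -2.80×10⁶) = (0, 0, -1.35×10⁻¹²) N.
|a| = |F|/m = 1.348×10⁻¹²/2.16×10⁻²⁶ ≈ 6.24×10¹³ m/s².

|a| ≈ 6.24×10¹³ m/s²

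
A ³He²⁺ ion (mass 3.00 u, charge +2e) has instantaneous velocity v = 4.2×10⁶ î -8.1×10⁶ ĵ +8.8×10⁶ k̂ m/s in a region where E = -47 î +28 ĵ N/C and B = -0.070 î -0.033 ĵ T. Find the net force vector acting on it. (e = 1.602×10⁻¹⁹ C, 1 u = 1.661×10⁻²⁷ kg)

v×B = (2.90×10⁵, -6.16×10⁵, -7.06×10⁵) N/C.
E + v×B = (2.90×10⁵, -6.16×10⁵, -7.06×10⁵) N/C.
F = q(E + v×B) = (3.204×10⁻¹⁹ C)·(2.90×10⁵, -6.16×10⁵, -7.06×10⁵) = (9.30×10⁻¹⁴, -1.97×10⁻¹³, -2.26×10⁻¹³) N.

F ≈ (9.30×10⁻¹⁴, -1.97×10⁻¹³, -2.26×10⁻¹³) N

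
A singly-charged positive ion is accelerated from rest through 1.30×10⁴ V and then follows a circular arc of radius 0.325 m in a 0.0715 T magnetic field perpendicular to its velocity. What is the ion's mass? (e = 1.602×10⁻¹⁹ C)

Combine |q|V = ½mv² and r = mv/(|q|B): eliminate v to get m = qB²r²/(2V).
m = (1.602×10⁻¹⁹)(0.0715)²(0.325)²/(2·1.30×10⁴) ≈ 3.33×10⁻²⁷ kg.

m ≈ 3.33×10⁻²⁷ kg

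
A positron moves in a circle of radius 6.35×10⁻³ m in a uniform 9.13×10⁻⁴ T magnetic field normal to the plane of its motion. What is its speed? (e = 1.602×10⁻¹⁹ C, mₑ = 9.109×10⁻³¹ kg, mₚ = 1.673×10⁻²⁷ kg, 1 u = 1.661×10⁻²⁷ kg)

v ≈ 1.02×10⁶ m/s

From |q|vB = mv²/r, v = |q|Br/m.
v = (1.602×10⁻¹⁹)(9.13×10⁻⁴)(6.35×10⁻³)/9.109×10⁻³¹ ≈ 1.02×10⁶ m/s.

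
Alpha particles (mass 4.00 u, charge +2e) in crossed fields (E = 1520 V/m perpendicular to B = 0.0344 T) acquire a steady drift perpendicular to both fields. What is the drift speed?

v_d ≈ 4.42×10⁴ m/s

The steady drift has the magnetic force balancing the electric force, so v_d = E/B.
v_d = 1520/0.0344 = 4.42×10⁴ m/s.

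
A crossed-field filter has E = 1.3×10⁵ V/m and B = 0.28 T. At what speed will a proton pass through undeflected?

v = 4.6×10⁵ m/s

Zero net Lorentz force requires |qE| = |q v×B|, i.e. E = vB.
v = E/B = 1.3×10⁵/0.28 = 4.6×10⁵ m/s.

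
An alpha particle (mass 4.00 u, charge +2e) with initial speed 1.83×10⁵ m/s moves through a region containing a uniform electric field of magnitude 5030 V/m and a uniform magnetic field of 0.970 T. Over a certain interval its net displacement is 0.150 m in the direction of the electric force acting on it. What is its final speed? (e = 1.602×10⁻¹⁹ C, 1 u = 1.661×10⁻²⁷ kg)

B does no work; ΔKE = |q|E d.
½mv_f² = ½mv₀² + |q|Ed = ½(6.644×10⁻²⁷)(1.83×10⁵)² + (3.204×10⁻¹⁹)(5030)(0.150) ≈ 1.113×10⁻¹⁶ J + 2.417×10⁻¹⁶ J ≈ 3.530×10⁻¹⁶ J.
v_f = √(2·3.530×10⁻¹⁶/6.644×10⁻²⁷) ≈ 3.26×10⁵ m/s.

v_f ≈ 3.26×10⁵ m/s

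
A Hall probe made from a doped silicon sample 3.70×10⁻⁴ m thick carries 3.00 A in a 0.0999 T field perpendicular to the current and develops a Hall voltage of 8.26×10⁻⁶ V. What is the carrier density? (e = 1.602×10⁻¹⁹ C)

From V_H = IB/(n e t), n = IB/(V_H e t).
n = (3.00)(0.0999)/((8.26×10⁻⁶)(1.602×10⁻¹⁹)(3.70×10⁻⁴)) ≈ 6.12×10²⁶ m⁻³.

n ≈ 6.12×10²⁶ m⁻³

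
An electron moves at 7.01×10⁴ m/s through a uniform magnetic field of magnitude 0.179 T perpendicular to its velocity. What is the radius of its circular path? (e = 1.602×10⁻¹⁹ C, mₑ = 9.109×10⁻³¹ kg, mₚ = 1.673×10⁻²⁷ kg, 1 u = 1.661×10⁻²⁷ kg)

The magnetic force provides the centripetal force: |q|vB = mv²/r.
r = mv/(|q|B) = (9.109×10⁻³¹)(7.01×10⁴)/((1.602×10⁻¹⁹)(0.179)) ≈ 2.23×10⁻⁶ m.

r ≈ 2.23×10⁻⁶ m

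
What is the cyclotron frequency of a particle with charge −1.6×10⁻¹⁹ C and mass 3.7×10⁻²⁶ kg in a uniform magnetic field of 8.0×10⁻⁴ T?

f = |q|B/(2πm).
f = (1.6×10⁻¹⁹)(8.0×10⁻⁴)/(2π·3.7×10⁻²⁶) ≈ 550 Hz.

f ≈ 550 Hz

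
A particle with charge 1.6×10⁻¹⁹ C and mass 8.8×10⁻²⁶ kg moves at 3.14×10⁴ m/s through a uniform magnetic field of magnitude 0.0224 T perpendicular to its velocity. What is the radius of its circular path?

r ≈ 0.771 m

The magnetic force provides the centripetal force: |q|vB = mv²/r.
r = mv/(|q|B) = (8.8×10⁻²⁶)(3.14×10⁴)/((1.6×10⁻¹⁹)(0.0224)) ≈ 0.771 m.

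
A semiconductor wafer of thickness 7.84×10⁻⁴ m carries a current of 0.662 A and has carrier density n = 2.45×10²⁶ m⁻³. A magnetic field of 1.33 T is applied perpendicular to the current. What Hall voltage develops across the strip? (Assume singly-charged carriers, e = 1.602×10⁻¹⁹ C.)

V_H ≈ 2.86×10⁻⁵ V

V_H = IB/(n e t).
V_H = (0.662)(1.33)/((2.45×10²⁶)(1.602×10⁻¹⁹)(7.84×10⁻⁴)) ≈ 2.86×10⁻⁵ V.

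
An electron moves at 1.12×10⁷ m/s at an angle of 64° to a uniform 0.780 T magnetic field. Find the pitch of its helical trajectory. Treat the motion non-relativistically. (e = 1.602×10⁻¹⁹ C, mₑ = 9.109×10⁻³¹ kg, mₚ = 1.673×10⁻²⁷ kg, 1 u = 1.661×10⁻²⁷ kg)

p ≈ 2.25×10⁻⁴ m

v∥ = v cosθ = 1.12×10⁷·cos64° ≈ 4.910×10⁶ m/s.
T = 2πm/(|q|B) = 2π(9.109×10⁻³¹)/((1.602×10⁻¹⁹)(0.780)) ≈ 4.580×10⁻¹¹ s.
pitch = v∥ T = (4.910×10⁶)(4.580×10⁻¹¹) ≈ 2.25×10⁻⁴ m.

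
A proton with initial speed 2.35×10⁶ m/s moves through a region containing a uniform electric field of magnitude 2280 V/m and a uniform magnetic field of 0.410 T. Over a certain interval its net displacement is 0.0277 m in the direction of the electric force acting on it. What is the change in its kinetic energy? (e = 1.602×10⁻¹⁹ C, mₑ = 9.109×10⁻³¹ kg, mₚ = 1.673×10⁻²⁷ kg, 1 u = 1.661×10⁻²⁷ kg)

The magnetic force is always ⟂ v and does no work; only the electric force changes KE.
ΔKE = F_E · d = |q|E d = (1.602×10⁻¹⁹)(2280)(0.0277) ≈ 1.01×10⁻¹⁷ J.

ΔKE ≈ 1.01×10⁻¹⁷ J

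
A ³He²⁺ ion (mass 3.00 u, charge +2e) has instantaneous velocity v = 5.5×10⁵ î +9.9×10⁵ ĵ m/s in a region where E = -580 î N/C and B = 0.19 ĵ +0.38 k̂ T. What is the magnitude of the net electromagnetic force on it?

|F| ≈ 1.42×10⁻¹³ N

v×B = (3.76×10⁵, -2.09×10⁵, 1.04×10⁵) N/C.
E + v×B = (3.76×10⁵, -2.09×10⁵, 1.04×10⁵) N/C.
F = q(E + v×B) = (3.204×10⁻¹⁹ C)·(3.76×10⁵, -2.09×10⁵, 1.04×10⁵) = (1.20×10⁻¹³, -6.70×10⁻¹⁴, 3.35×10⁻¹⁴) N.
|F| = 1.42×10⁻¹³ N.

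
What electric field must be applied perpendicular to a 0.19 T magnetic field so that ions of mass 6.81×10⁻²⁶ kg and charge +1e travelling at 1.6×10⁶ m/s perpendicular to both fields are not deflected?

E = 3.0×10⁵ V/m

For straight-line motion qE = qvB, so E = vB.
E = 1.6×10⁶ × 0.19 = 3.0×10⁵ V/m.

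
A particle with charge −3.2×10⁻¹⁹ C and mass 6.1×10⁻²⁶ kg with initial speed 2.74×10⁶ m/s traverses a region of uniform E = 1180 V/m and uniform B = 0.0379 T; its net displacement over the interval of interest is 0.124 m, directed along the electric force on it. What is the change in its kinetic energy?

The magnetic force is always ⟂ v and does no work; only the electric force changes KE.
ΔKE = F_E · d = |q|E d = (3.2×10⁻¹⁹)(1180)(0.124) ≈ 4.68×10⁻¹⁷ J.

ΔKE ≈ 4.68×10⁻¹⁷ J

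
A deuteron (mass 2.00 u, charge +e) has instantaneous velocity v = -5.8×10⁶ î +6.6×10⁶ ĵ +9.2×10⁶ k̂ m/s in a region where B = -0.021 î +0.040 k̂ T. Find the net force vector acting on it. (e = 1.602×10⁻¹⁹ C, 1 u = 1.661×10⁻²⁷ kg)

v×B = (2.64×10⁵, 3.88×10⁴, 1.39×10⁵) N/C.
F = q v×B = (1.602×10⁻¹⁹ C)·(2.64×10⁵, 3.88×10⁴, 1.39×10⁵) = (4.23×10⁻¹⁴, 6.22×10⁻¹⁵, 2.22×10⁻¹⁴) N.

F ≈ (4.23×10⁻¹⁴, 6.22×10⁻¹⁵, 2.22×10⁻¹⁴) N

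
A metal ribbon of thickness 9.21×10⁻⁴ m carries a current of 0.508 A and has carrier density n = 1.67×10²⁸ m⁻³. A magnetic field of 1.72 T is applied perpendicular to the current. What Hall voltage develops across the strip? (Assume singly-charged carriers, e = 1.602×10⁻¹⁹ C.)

V_H = IB/(n e t).
V_H = (0.508)(1.72)/((1.67×10²⁸)(1.602×10⁻¹⁹)(9.21×10⁻⁴)) ≈ 3.55×10⁻⁷ V.

V_H ≈ 3.55×10⁻⁷ V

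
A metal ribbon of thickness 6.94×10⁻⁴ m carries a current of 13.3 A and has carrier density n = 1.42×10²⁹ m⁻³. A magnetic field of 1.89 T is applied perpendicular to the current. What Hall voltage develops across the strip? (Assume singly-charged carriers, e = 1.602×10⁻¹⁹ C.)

V_H = IB/(n e t).
V_H = (13.3)(1.89)/((1.42×10²⁹)(1.602×10⁻¹⁹)(6.94×10⁻⁴)) ≈ 1.59×10⁻⁶ V.

V_H ≈ 1.59×10⁻⁶ V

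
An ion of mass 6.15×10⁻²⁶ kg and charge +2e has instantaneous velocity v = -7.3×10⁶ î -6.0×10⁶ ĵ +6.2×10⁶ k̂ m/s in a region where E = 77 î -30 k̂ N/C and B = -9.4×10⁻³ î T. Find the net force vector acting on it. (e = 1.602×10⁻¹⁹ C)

v×B = (0, -5.83×10⁴, -5.64×10⁴) N/C.
E + v×B = (77.0, -5.83×10⁴, -5.64×10⁴) N/C.
F = q(E + v×B) = (3.204×10⁻¹⁹ C)·(77.0, -5.83×10⁴, -5.64×10⁴) = (2.47×10⁻¹⁷, -1.87×10⁻¹⁴, -1.81×10⁻¹⁴) N.

F ≈ (2.47×10⁻¹⁷, -1.87×10⁻¹⁴, -1.81×10⁻¹⁴) N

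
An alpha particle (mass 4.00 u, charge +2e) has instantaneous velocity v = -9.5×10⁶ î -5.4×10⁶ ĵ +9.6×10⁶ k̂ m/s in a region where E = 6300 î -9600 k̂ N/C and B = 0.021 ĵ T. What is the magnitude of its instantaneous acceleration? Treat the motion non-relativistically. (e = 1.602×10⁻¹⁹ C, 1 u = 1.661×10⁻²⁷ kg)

|a| ≈ 1.38×10¹³ m/s²

v×B = (-2.02×10⁵, 0, -2.00×10⁵) N/C.
E + v×B = (-1.95×10⁵, 0, -2.09×10⁵) N/C.
F = q(E + v×B) = (3.204×10⁻¹⁹ C)·(-1.95×10⁵, 0, -2.09×10⁵) = (-6.26×10⁻¹⁴, 0, -6.70×10⁻¹⁴) N.
|a| = |F|/m = 9.167×10⁻¹⁴/6.644×10⁻²⁷ ≈ 1.38×10¹³ m/s².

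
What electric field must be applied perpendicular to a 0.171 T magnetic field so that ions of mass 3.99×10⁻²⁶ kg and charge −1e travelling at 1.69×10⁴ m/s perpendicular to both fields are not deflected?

For straight-line motion qE = qvB, so E = vB.
E = 1.69×10⁴ × 0.171 = 2890 V/m.

E = 2890 V/m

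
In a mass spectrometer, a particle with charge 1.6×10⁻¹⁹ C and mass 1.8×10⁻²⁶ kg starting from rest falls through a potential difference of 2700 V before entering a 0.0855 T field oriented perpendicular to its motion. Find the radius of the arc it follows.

Acceleration: |q|V = ½mv² ⇒ v = √(2|q|V/m) = √(2·1.6×10⁻¹⁹·2700/1.8×10⁻²⁶) ≈ 2.191×10⁵ m/s.
In the field: r = mv/(|q|B) = (1.8×10⁻²⁶)(2.191×10⁵)/((1.6×10⁻¹⁹)(0.0855)) ≈ 0.288 m.

r ≈ 0.288 m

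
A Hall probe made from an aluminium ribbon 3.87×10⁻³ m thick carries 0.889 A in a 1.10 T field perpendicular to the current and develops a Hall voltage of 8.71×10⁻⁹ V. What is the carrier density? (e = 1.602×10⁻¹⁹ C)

From V_H = IB/(n e t), n = IB/(V_H e t).
n = (0.889)(1.10)/((8.71×10⁻⁹)(1.602×10⁻¹⁹)(3.87×10⁻³)) ≈ 1.81×10²⁹ m⁻³.

n ≈ 1.81×10²⁹ m⁻³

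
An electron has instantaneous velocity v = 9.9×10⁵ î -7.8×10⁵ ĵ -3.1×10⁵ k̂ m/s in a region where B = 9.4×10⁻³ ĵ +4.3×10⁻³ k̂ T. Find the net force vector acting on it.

v×B = (-440, -4260, 9310) N/C.
F = q v×B = (−1.602×10⁻¹⁹ C)·(-440, -4260, 9310) = (7.05×10⁻¹⁷, 6.82×10⁻¹⁶, -1.49×10⁻¹⁵) N.

F ≈ (7.05×10⁻¹⁷, 6.82×10⁻¹⁶, -1.49×10⁻¹⁵) N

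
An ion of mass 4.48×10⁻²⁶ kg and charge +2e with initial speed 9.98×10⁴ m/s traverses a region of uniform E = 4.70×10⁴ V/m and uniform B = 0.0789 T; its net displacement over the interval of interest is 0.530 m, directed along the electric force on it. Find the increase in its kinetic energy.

ΔKE ≈ 7.98×10⁻¹⁵ J

The magnetic force is always ⟂ v and does no work; only the electric force changes KE.
ΔKE = F_E · d = |q|E d = (3.204×10⁻¹⁹)(4.70×10⁴)(0.530) ≈ 7.98×10⁻¹⁵ J.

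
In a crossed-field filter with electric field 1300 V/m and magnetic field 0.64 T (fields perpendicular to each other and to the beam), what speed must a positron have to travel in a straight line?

Straight-line motion ⇒ electric and magnetic forces cancel, so E = vB.
v = E/B = 1300/0.64 = 2000 m/s.

v = 2000 m/s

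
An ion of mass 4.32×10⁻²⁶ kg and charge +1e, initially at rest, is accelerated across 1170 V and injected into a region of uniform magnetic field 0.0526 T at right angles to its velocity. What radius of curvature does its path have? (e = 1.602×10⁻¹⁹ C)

Acceleration: |q|V = ½mv² ⇒ v = √(2|q|V/m) = √(2·1.602×10⁻¹⁹·1170/4.32×10⁻²⁶) ≈ 9.315×10⁴ m/s.
In the field: r = mv/(|q|B) = (4.32×10⁻²⁶)(9.315×10⁴)/((1.602×10⁻¹⁹)(0.0526)) ≈ 0.478 m.

r ≈ 0.478 m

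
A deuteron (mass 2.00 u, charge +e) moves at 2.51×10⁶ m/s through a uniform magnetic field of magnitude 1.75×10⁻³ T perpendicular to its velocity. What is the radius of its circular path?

The magnetic force provides the centripetal force: |q|vB = mv²/r.
r = mv/(|q|B) = (3.322×10⁻²⁷)(2.51×10⁶)/((1.602×10⁻¹⁹)(1.75×10⁻³)) ≈ 29.7 m.

r ≈ 29.7 m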